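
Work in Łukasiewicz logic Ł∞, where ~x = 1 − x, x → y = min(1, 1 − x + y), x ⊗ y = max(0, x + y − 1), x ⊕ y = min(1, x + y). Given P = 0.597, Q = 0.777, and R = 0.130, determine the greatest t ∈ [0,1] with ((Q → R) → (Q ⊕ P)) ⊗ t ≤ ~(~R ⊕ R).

0.000

Q → R = min(1, 1 − 0.777 + 0.130) = min(1, 0.353) = 0.353
Q ⊕ P = min(1, 0.777 + 0.597) = min(1, 1.374) = 1.000
(Q → R) → (Q ⊕ P) = min(1, 1 − 0.353 + 1.000) = min(1, 1.647) = 1.000
So the left factor is (Q → R) → (Q ⊕ P) = 1.000.
~R = 1 − 0.130 = 0.870
~R ⊕ R = min(1, 0.870 + 0.130) = min(1, 1.000) = 1.000
~(~R ⊕ R) = 1 − 1.000 = 0.000
So the right-hand bound is ~(~R ⊕ R) = 0.000.
The residuum of the Łukasiewicz t-norm gives the supremum: min(1, 1 − 1.000 + 0.000).
1 − 1.000 + 0.000 = 0.000, so t = min(1, 0.000) = 0.000.
Check: 1.000 ⊗ 0.000 = max(0, 0.000) = 0.000 ≤ 0.000.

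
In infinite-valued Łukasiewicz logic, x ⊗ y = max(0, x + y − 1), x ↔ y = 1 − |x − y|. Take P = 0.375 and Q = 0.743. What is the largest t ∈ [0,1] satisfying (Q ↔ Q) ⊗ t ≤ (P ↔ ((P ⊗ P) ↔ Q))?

Q ↔ Q = 1 − |0.743 − 0.743| = 1 − 0.000 = 1.000
So the left factor is Q ↔ Q = 1.000.
P ⊗ P = max(0, 0.375 + 0.375 − 1) = max(0, -0.250) = 0.000
(P ⊗ P) ↔ Q = 1 − |0.000 − 0.743| = 1 − 0.743 = 0.257
P ↔ ((P ⊗ P) ↔ Q) = 1 − |0.375 − 0.257| = 1 − 0.118 = 0.882
So the right-hand bound is P ↔ ((P ⊗ P) ↔ Q) = 0.882.
The residuum of the Łukasiewicz t-norm gives the supremum: min(1, 1 − 1.000 + 0.882).
1 − 1.000 + 0.882 = 0.882, so t = min(1, 0.882) = 0.882.
Check: 1.000 ⊗ 0.882 = max(0, 0.882) = 0.882 ≤ 0.882.

0.882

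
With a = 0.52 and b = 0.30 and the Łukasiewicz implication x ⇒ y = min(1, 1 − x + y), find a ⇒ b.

a ⇒ b = min(1, 1 − 0.52 + 0.30) = min(1, 0.78) = 0.78
For comparison, the Gödel implication (1 if x ≤ y else y) would give 0.30.

0.78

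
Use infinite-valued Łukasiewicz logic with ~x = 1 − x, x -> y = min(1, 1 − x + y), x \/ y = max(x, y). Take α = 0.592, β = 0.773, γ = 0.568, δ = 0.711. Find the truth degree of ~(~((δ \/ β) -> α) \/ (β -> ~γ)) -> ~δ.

δ \/ β = max(0.711, 0.773) = 0.773
(δ \/ β) -> α = min(1, 1 − 0.773 + 0.592) = min(1, 0.819) = 0.819
~((δ \/ β) -> α) = 1 − 0.819 = 0.181
~γ = 1 − 0.568 = 0.432
β -> ~γ = min(1, 1 − 0.773 + 0.432) = min(1, 0.659) = 0.659
~((δ \/ β) -> α) \/ (β -> ~γ) = max(0.181, 0.659) = 0.659
~(~((δ \/ β) -> α) \/ (β -> ~γ)) = 1 − 0.659 = 0.341
~δ = 1 − 0.711 = 0.289
~(~((δ \/ β) -> α) \/ (β -> ~γ)) -> ~δ = min(1, 1 − 0.341 + 0.289) = min(1, 0.948) = 0.948

0.948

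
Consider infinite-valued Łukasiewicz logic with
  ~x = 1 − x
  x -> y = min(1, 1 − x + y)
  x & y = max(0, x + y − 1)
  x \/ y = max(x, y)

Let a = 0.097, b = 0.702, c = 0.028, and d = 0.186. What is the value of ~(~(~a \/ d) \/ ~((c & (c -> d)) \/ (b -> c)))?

~a = 1 − 0.097 = 0.903
~a \/ d = max(0.903, 0.186) = 0.903
~(~a \/ d) = 1 − 0.903 = 0.097
c -> d = min(1, 1 − 0.028 + 0.186) = min(1, 1.158) = 1.000
c & (c -> d) = max(0, 0.028 + 1.000 − 1) = max(0, 0.028) = 0.028
b -> c = min(1, 1 − 0.702 + 0.028) = min(1, 0.326) = 0.326
(c & (c -> d)) \/ (b -> c) = max(0.028, 0.326) = 0.326
~((c & (c -> d)) \/ (b -> c)) = 1 − 0.326 = 0.674
~(~a \/ d) \/ ~((c & (c -> d)) \/ (b -> c)) = max(0.097, 0.674) = 0.674
~(~(~a \/ d) \/ ~((c & (c -> d)) \/ (b -> c))) = 1 − 0.674 = 0.326

0.326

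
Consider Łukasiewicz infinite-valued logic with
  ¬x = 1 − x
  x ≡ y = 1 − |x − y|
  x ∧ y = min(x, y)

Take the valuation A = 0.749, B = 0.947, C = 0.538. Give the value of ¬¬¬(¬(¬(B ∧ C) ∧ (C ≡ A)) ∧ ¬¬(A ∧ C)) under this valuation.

0.462

B ∧ C = min(0.947, 0.538) = 0.538
¬(B ∧ C) = 1 − 0.538 = 0.462
C ≡ A = 1 − |0.538 − 0.749| = 1 − 0.211 = 0.789
¬(B ∧ C) ∧ (C ≡ A) = min(0.462, 0.789) = 0.462
¬(¬(B ∧ C) ∧ (C ≡ A)) = 1 − 0.462 = 0.538
A ∧ C = min(0.749, 0.538) = 0.538
¬(A ∧ C) = 1 − 0.538 = 0.462
¬¬(A ∧ C) = 1 − 0.462 = 0.538
¬(¬(B ∧ C) ∧ (C ≡ A)) ∧ ¬¬(A ∧ C) = min(0.538, 0.538) = 0.538
¬(¬(¬(B ∧ C) ∧ (C ≡ A)) ∧ ¬¬(A ∧ C)) = 1 − 0.538 = 0.462
¬¬(¬(¬(B ∧ C) ∧ (C ≡ A)) ∧ ¬¬(A ∧ C)) = 1 − 0.462 = 0.538
¬¬¬(¬(¬(B ∧ C) ∧ (C ≡ A)) ∧ ¬¬(A ∧ C)) = 1 − 0.538 = 0.462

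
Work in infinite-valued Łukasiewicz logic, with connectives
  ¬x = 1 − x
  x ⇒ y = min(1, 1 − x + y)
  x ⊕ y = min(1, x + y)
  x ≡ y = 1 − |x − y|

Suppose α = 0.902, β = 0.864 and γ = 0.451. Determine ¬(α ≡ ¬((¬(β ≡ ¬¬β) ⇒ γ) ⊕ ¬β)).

0.902

¬β = 1 − 0.864 = 0.136
¬¬β = 1 − 0.136 = 0.864
β ≡ ¬¬β = 1 − |0.864 − 0.864| = 1 − 0.000 = 1.000
¬(β ≡ ¬¬β) = 1 − 1.000 = 0.000
¬(β ≡ ¬¬β) ⇒ γ = min(1, 1 − 0.000 + 0.451) = min(1, 1.451) = 1.000
(¬(β ≡ ¬¬β) ⇒ γ) ⊕ ¬β = min(1, 1.000 + 0.136) = min(1, 1.136) = 1.000
¬((¬(β ≡ ¬¬β) ⇒ γ) ⊕ ¬β) = 1 − 1.000 = 0.000
α ≡ ¬((¬(β ≡ ¬¬β) ⇒ γ) ⊕ ¬β) = 1 − |0.902 − 0.000| = 1 − 0.902 = 0.098
¬(α ≡ ¬((¬(β ≡ ¬¬β) ⇒ γ) ⊕ ¬β)) = 1 − 0.098 = 0.902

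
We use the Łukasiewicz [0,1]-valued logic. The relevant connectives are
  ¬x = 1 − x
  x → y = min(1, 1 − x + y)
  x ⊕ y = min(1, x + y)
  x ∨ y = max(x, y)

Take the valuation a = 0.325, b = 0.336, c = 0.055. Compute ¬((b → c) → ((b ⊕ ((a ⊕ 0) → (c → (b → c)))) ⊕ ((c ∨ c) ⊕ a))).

0.000

b → c = min(1, 1 − 0.336 + 0.055) = min(1, 0.719) = 0.719
a ⊕ 0 = min(1, 0.325 + 0.000) = min(1, 0.325) = 0.325
c → (b → c) = min(1, 1 − 0.055 + 0.719) = min(1, 1.664) = 1.000
(a ⊕ 0) → (c → (b → c)) = min(1, 1 − 0.325 + 1.000) = min(1, 1.675) = 1.000
b ⊕ ((a ⊕ 0) → (c → (b → c))) = min(1, 0.336 + 1.000) = min(1, 1.336) = 1.000
c ∨ c = max(0.055, 0.055) = 0.055
(c ∨ c) ⊕ a = min(1, 0.055 + 0.325) = min(1, 0.380) = 0.380
(b ⊕ ((a ⊕ 0) → (c → (b → c)))) ⊕ ((c ∨ c) ⊕ a) = min(1, 1.000 + 0.380) = min(1, 1.380) = 1.000
(b → c) → ((b ⊕ ((a ⊕ 0) → (c → (b → c)))) ⊕ ((c ∨ c) ⊕ a)) = min(1, 1 − 0.719 + 1.000) = min(1, 1.281) = 1.000
¬((b → c) → ((b ⊕ ((a ⊕ 0) → (c → (b → c)))) ⊕ ((c ∨ c) ⊕ a))) = 1 − 1.000 = 0.000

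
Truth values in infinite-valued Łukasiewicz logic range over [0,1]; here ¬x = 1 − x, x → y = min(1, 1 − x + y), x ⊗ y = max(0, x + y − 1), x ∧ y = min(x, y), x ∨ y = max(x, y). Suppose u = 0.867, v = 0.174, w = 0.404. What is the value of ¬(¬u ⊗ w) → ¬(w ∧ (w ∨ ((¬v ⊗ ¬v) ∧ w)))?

¬u = 1 − 0.867 = 0.133
¬u ⊗ w = max(0, 0.133 + 0.404 − 1) = max(0, -0.463) = 0.000
¬(¬u ⊗ w) = 1 − 0.000 = 1.000
¬v = 1 − 0.174 = 0.826
¬v ⊗ ¬v = max(0, 0.826 + 0.826 − 1) = max(0, 0.652) = 0.652
(¬v ⊗ ¬v) ∧ w = min(0.652, 0.404) = 0.404
w ∨ ((¬v ⊗ ¬v) ∧ w) = max(0.404, 0.404) = 0.404
w ∧ (w ∨ ((¬v ⊗ ¬v) ∧ w)) = min(0.404, 0.404) = 0.404
¬(w ∧ (w ∨ ((¬v ⊗ ¬v) ∧ w))) = 1 − 0.404 = 0.596
¬(¬u ⊗ w) → ¬(w ∧ (w ∨ ((¬v ⊗ ¬v) ∧ w))) = min(1, 1 − 1.000 + 0.596) = min(1, 0.596) = 0.596

0.596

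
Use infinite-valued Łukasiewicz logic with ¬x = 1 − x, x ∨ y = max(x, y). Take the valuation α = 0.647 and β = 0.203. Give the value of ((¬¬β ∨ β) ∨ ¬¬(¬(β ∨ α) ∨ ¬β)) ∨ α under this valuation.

0.797

¬β = 1 − 0.203 = 0.797
¬¬β = 1 − 0.797 = 0.203
¬¬β ∨ β = max(0.203, 0.203) = 0.203
β ∨ α = max(0.203, 0.647) = 0.647
¬(β ∨ α) = 1 − 0.647 = 0.353
¬(β ∨ α) ∨ ¬β = max(0.353, 0.797) = 0.797
¬(¬(β ∨ α) ∨ ¬β) = 1 − 0.797 = 0.203
¬¬(¬(β ∨ α) ∨ ¬β) = 1 − 0.203 = 0.797
(¬¬β ∨ β) ∨ ¬¬(¬(β ∨ α) ∨ ¬β) = max(0.203, 0.797) = 0.797
((¬¬β ∨ β) ∨ ¬¬(¬(β ∨ α) ∨ ¬β)) ∨ α = max(0.797, 0.647) = 0.797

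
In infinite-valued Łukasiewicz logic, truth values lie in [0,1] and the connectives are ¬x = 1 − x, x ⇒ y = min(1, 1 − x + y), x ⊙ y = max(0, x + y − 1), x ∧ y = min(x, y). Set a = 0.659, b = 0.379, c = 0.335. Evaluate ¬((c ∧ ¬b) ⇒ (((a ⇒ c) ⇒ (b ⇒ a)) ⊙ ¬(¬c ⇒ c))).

0.005

¬b = 1 − 0.379 = 0.621
c ∧ ¬b = min(0.335, 0.621) = 0.335
a ⇒ c = min(1, 1 − 0.659 + 0.335) = min(1, 0.676) = 0.676
b ⇒ a = min(1, 1 − 0.379 + 0.659) = min(1, 1.280) = 1.000
(a ⇒ c) ⇒ (b ⇒ a) = min(1, 1 − 0.676 + 1.000) = min(1, 1.324) = 1.000
¬c = 1 − 0.335 = 0.665
¬c ⇒ c = min(1, 1 − 0.665 + 0.335) = min(1, 0.670) = 0.670
¬(¬c ⇒ c) = 1 − 0.670 = 0.330
((a ⇒ c) ⇒ (b ⇒ a)) ⊙ ¬(¬c ⇒ c) = max(0, 1.000 + 0.330 − 1) = max(0, 0.330) = 0.330
(c ∧ ¬b) ⇒ (((a ⇒ c) ⇒ (b ⇒ a)) ⊙ ¬(¬c ⇒ c)) = min(1, 1 − 0.335 + 0.330) = min(1, 0.995) = 0.995
¬((c ∧ ¬b) ⇒ (((a ⇒ c) ⇒ (b ⇒ a)) ⊙ ¬(¬c ⇒ c))) = 1 − 0.995 = 0.005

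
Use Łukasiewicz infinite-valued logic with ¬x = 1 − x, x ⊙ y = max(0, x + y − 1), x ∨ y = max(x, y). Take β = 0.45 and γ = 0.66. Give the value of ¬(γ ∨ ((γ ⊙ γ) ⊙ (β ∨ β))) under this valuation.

γ ⊙ γ = max(0, 0.66 + 0.66 − 1) = max(0, 0.32) = 0.32
β ∨ β = max(0.45, 0.45) = 0.45
(γ ⊙ γ) ⊙ (β ∨ β) = max(0, 0.32 + 0.45 − 1) = max(0, -0.23) = 0.00
γ ∨ ((γ ⊙ γ) ⊙ (β ∨ β)) = max(0.66, 0.00) = 0.66
¬(γ ∨ ((γ ⊙ γ) ⊙ (β ∨ β))) = 1 − 0.66 = 0.34

0.34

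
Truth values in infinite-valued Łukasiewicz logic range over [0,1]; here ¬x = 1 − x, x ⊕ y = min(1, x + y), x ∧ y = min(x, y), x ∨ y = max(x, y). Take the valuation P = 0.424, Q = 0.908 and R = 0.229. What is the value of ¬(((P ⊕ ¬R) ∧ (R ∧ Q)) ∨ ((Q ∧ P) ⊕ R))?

0.347

¬R = 1 − 0.229 = 0.771
P ⊕ ¬R = min(1, 0.424 + 0.771) = min(1, 1.195) = 1.000
R ∧ Q = min(0.229, 0.908) = 0.229
(P ⊕ ¬R) ∧ (R ∧ Q) = min(1.000, 0.229) = 0.229
Q ∧ P = min(0.908, 0.424) = 0.424
(Q ∧ P) ⊕ R = min(1, 0.424 + 0.229) = min(1, 0.653) = 0.653
((P ⊕ ¬R) ∧ (R ∧ Q)) ∨ ((Q ∧ P) ⊕ R) = max(0.229, 0.653) = 0.653
¬(((P ⊕ ¬R) ∧ (R ∧ Q)) ∨ ((Q ∧ P) ⊕ R)) = 1 − 0.653 = 0.347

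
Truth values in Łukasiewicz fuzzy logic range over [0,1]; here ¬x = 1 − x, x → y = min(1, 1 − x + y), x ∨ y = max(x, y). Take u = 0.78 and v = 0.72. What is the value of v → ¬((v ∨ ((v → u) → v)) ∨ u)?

0.50

v → u = min(1, 1 − 0.72 + 0.78) = min(1, 1.06) = 1.00
(v → u) → v = min(1, 1 − 1.00 + 0.72) = min(1, 0.72) = 0.72
v ∨ ((v → u) → v) = max(0.72, 0.72) = 0.72
(v ∨ ((v → u) → v)) ∨ u = max(0.72, 0.78) = 0.78
¬((v ∨ ((v → u) → v)) ∨ u) = 1 − 0.78 = 0.22
v → ¬((v ∨ ((v → u) → v)) ∨ u) = min(1, 1 − 0.72 + 0.22) = min(1, 0.50) = 0.50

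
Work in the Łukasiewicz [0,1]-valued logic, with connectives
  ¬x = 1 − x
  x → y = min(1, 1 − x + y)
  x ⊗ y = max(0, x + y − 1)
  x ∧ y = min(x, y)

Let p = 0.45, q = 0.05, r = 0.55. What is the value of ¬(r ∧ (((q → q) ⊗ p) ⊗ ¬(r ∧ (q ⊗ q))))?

0.55

q → q = min(1, 1 − 0.05 + 0.05) = min(1, 1.00) = 1.00
(q → q) ⊗ p = max(0, 1.00 + 0.45 − 1) = max(0, 0.45) = 0.45
q ⊗ q = max(0, 0.05 + 0.05 − 1) = max(0, -0.90) = 0.00
r ∧ (q ⊗ q) = min(0.55, 0.00) = 0.00
¬(r ∧ (q ⊗ q)) = 1 − 0.00 = 1.00
((q → q) ⊗ p) ⊗ ¬(r ∧ (q ⊗ q)) = max(0, 0.45 + 1.00 − 1) = max(0, 0.45) = 0.45
r ∧ (((q → q) ⊗ p) ⊗ ¬(r ∧ (q ⊗ q))) = min(0.55, 0.45) = 0.45
¬(r ∧ (((q → q) ⊗ p) ⊗ ¬(r ∧ (q ⊗ q)))) = 1 − 0.45 = 0.55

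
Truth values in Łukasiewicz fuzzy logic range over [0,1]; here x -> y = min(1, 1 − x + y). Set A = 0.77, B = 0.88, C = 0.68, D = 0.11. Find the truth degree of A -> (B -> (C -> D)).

0.78

C -> D = min(1, 1 − 0.68 + 0.11) = min(1, 0.43) = 0.43
B -> (C -> D) = min(1, 1 − 0.88 + 0.43) = min(1, 0.55) = 0.55
A -> (B -> (C -> D)) = min(1, 1 − 0.77 + 0.55) = min(1, 0.78) = 0.78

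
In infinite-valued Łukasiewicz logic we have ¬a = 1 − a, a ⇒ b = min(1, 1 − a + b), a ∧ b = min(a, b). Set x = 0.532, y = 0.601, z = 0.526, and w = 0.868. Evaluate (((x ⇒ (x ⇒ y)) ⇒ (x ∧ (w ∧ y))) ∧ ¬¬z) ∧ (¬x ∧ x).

x ⇒ y = min(1, 1 − 0.532 + 0.601) = min(1, 1.069) = 1.000
x ⇒ (x ⇒ y) = min(1, 1 − 0.532 + 1.000) = min(1, 1.468) = 1.000
w ∧ y = min(0.868, 0.601) = 0.601
x ∧ (w ∧ y) = min(0.532, 0.601) = 0.532
(x ⇒ (x ⇒ y)) ⇒ (x ∧ (w ∧ y)) = min(1, 1 − 1.000 + 0.532) = min(1, 0.532) = 0.532
¬z = 1 − 0.526 = 0.474
¬¬z = 1 − 0.474 = 0.526
((x ⇒ (x ⇒ y)) ⇒ (x ∧ (w ∧ y))) ∧ ¬¬z = min(0.532, 0.526) = 0.526
¬x = 1 − 0.532 = 0.468
¬x ∧ x = min(0.468, 0.532) = 0.468
(((x ⇒ (x ⇒ y)) ⇒ (x ∧ (w ∧ y))) ∧ ¬¬z) ∧ (¬x ∧ x) = min(0.526, 0.468) = 0.468

0.468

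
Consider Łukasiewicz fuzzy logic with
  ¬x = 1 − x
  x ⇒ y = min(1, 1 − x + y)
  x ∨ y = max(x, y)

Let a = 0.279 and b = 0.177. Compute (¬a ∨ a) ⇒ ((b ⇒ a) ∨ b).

¬a = 1 − 0.279 = 0.721
¬a ∨ a = max(0.721, 0.279) = 0.721
b ⇒ a = min(1, 1 − 0.177 + 0.279) = min(1, 1.102) = 1.000
(b ⇒ a) ∨ b = max(1.000, 0.177) = 1.000
(¬a ∨ a) ⇒ ((b ⇒ a) ∨ b) = min(1, 1 − 0.721 + 1.000) = min(1, 1.279) = 1.000

1.000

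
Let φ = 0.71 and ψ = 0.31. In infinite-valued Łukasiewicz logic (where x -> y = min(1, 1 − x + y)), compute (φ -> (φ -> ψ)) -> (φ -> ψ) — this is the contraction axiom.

φ -> ψ = min(1, 1 − 0.71 + 0.31) = min(1, 0.60) = 0.60
φ -> (φ -> ψ) = min(1, 1 − 0.71 + 0.60) = min(1, 0.89) = 0.89
(φ -> (φ -> ψ)) -> (φ -> ψ) = min(1, 1 − 0.89 + 0.60) = min(1, 0.71) = 0.71
(The value 0.71 < 1 shows this instance is not satisfied; fails in Ł∞ (the t-norm is not idempotent).)

0.71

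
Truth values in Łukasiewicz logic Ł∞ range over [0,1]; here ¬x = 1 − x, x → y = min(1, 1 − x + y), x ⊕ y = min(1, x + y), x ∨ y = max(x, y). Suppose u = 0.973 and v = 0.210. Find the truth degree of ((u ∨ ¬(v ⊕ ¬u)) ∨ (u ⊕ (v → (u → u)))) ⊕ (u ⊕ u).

¬u = 1 − 0.973 = 0.027
v ⊕ ¬u = min(1, 0.210 + 0.027) = min(1, 0.237) = 0.237
¬(v ⊕ ¬u) = 1 − 0.237 = 0.763
u ∨ ¬(v ⊕ ¬u) = max(0.973, 0.763) = 0.973
u → u = min(1, 1 − 0.973 + 0.973) = min(1, 1.000) = 1.000
v → (u → u) = min(1, 1 − 0.210 + 1.000) = min(1, 1.790) = 1.000
u ⊕ (v → (u → u)) = min(1, 0.973 + 1.000) = min(1, 1.973) = 1.000
(u ∨ ¬(v ⊕ ¬u)) ∨ (u ⊕ (v → (u → u))) = max(0.973, 1.000) = 1.000
u ⊕ u = min(1, 0.973 + 0.973) = min(1, 1.946) = 1.000
((u ∨ ¬(v ⊕ ¬u)) ∨ (u ⊕ (v → (u → u)))) ⊕ (u ⊕ u) = min(1, 1.000 + 1.000) = min(1, 2.000) = 1.000

1.000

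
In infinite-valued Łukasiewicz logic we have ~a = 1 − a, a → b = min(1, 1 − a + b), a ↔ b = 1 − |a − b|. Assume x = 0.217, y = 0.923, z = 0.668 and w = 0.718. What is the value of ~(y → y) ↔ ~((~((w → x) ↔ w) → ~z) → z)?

0.668

y → y = min(1, 1 − 0.923 + 0.923) = min(1, 1.000) = 1.000
~(y → y) = 1 − 1.000 = 0.000
w → x = min(1, 1 − 0.718 + 0.217) = min(1, 0.499) = 0.499
(w → x) ↔ w = 1 − |0.499 − 0.718| = 1 − 0.219 = 0.781
~((w → x) ↔ w) = 1 − 0.781 = 0.219
~z = 1 − 0.668 = 0.332
~((w → x) ↔ w) → ~z = min(1, 1 − 0.219 + 0.332) = min(1, 1.113) = 1.000
(~((w → x) ↔ w) → ~z) → z = min(1, 1 − 1.000 + 0.668) = min(1, 0.668) = 0.668
~((~((w → x) ↔ w) → ~z) → z) = 1 − 0.668 = 0.332
~(y → y) ↔ ~((~((w → x) ↔ w) → ~z) → z) = 1 − |0.000 − 0.332| = 1 − 0.332 = 0.668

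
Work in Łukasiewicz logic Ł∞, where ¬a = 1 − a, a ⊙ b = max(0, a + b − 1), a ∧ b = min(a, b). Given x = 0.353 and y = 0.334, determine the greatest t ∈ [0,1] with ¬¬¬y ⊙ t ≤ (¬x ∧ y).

0.668

¬y = 1 − 0.334 = 0.666
¬¬y = 1 − 0.666 = 0.334
¬¬¬y = 1 − 0.334 = 0.666
So the left factor is ¬¬¬y = 0.666.
¬x = 1 − 0.353 = 0.647
¬x ∧ y = min(0.647, 0.334) = 0.334
So the right-hand bound is ¬x ∧ y = 0.334.
The residuum of the Łukasiewicz t-norm gives the supremum: min(1, 1 − 0.666 + 0.334).
1 − 0.666 + 0.334 = 0.668, so t = min(1, 0.668) = 0.668.
Check: 0.666 ⊙ 0.668 = max(0, 0.334) = 0.334 ≤ 0.334.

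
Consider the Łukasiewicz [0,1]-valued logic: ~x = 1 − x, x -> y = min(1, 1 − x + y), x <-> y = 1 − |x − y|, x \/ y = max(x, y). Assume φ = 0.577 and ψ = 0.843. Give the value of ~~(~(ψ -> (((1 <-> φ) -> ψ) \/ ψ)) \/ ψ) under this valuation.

1 <-> φ = 1 − |1.000 − 0.577| = 1 − 0.423 = 0.577
(1 <-> φ) -> ψ = min(1, 1 − 0.577 + 0.843) = min(1, 1.266) = 1.000
((1 <-> φ) -> ψ) \/ ψ = max(1.000, 0.843) = 1.000
ψ -> (((1 <-> φ) -> ψ) \/ ψ) = min(1, 1 − 0.843 + 1.000) = min(1, 1.157) = 1.000
~(ψ -> (((1 <-> φ) -> ψ) \/ ψ)) = 1 − 1.000 = 0.000
~(ψ -> (((1 <-> φ) -> ψ) \/ ψ)) \/ ψ = max(0.000, 0.843) = 0.843
~(~(ψ -> (((1 <-> φ) -> ψ) \/ ψ)) \/ ψ) = 1 − 0.843 = 0.157
~~(~(ψ -> (((1 <-> φ) -> ψ) \/ ψ)) \/ ψ) = 1 − 0.157 = 0.843

0.843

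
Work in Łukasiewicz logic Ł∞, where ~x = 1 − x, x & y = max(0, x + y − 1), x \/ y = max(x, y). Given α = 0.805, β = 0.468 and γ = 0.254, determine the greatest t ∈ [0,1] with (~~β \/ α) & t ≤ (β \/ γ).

~β = 1 − 0.468 = 0.532
~~β = 1 − 0.532 = 0.468
~~β \/ α = max(0.468, 0.805) = 0.805
So the left factor is ~~β \/ α = 0.805.
β \/ γ = max(0.468, 0.254) = 0.468
So the right-hand bound is β \/ γ = 0.468.
The residuum of the Łukasiewicz t-norm gives the supremum: min(1, 1 − 0.805 + 0.468).
1 − 0.805 + 0.468 = 0.663, so t = min(1, 0.663) = 0.663.
Check: 0.805 & 0.663 = max(0, 0.468) = 0.468 ≤ 0.468.

0.663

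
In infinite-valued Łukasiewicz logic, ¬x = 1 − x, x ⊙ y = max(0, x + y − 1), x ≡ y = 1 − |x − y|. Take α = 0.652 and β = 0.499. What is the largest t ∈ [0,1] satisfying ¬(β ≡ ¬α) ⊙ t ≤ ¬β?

1.000

¬α = 1 − 0.652 = 0.348
β ≡ ¬α = 1 − |0.499 − 0.348| = 1 − 0.151 = 0.849
¬(β ≡ ¬α) = 1 − 0.849 = 0.151
So the left factor is ¬(β ≡ ¬α) = 0.151.
¬β = 1 − 0.499 = 0.501
So the right-hand bound is ¬β = 0.501.
The residuum of the Łukasiewicz t-norm gives the supremum: min(1, 1 − 0.151 + 0.501).
1 − 0.151 + 0.501 = 1.350, so t = min(1, 1.350) = 1.000.
Check: 0.151 ⊙ 1.000 = max(0, 0.151) = 0.151 ≤ 0.501.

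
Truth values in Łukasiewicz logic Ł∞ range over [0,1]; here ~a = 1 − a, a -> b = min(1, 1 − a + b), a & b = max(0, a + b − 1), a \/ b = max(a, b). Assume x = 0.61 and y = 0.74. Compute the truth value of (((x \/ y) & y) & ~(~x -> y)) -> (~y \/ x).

x \/ y = max(0.61, 0.74) = 0.74
(x \/ y) & y = max(0, 0.74 + 0.74 − 1) = max(0, 0.48) = 0.48
~x = 1 − 0.61 = 0.39
~x -> y = min(1, 1 − 0.39 + 0.74) = min(1, 1.35) = 1.00
~(~x -> y) = 1 − 1.00 = 0.00
((x \/ y) & y) & ~(~x -> y) = max(0, 0.48 + 0.00 − 1) = max(0, -0.52) = 0.00
~y = 1 − 0.74 = 0.26
~y \/ x = max(0.26, 0.61) = 0.61
(((x \/ y) & y) & ~(~x -> y)) -> (~y \/ x) = min(1, 1 − 0.00 + 0.61) = min(1, 1.61) = 1.00

1.00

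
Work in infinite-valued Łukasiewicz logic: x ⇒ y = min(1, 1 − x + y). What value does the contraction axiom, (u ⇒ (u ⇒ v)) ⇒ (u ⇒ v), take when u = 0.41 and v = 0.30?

0.89

u ⇒ v = min(1, 1 − 0.41 + 0.30) = min(1, 0.89) = 0.89
u ⇒ (u ⇒ v) = min(1, 1 − 0.41 + 0.89) = min(1, 1.48) = 1.00
(u ⇒ (u ⇒ v)) ⇒ (u ⇒ v) = min(1, 1 − 1.00 + 0.89) = min(1, 0.89) = 0.89
(The value 0.89 < 1 shows this instance is not satisfied; fails in Ł∞ (the t-norm is not idempotent).)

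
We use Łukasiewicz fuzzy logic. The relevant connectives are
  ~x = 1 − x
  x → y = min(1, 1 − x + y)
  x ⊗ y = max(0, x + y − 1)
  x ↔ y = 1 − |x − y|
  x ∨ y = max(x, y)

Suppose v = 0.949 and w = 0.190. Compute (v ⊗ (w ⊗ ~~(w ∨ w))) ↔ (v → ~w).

0.139

w ∨ w = max(0.190, 0.190) = 0.190
~(w ∨ w) = 1 − 0.190 = 0.810
~~(w ∨ w) = 1 − 0.810 = 0.190
w ⊗ ~~(w ∨ w) = max(0, 0.190 + 0.190 − 1) = max(0, -0.620) = 0.000
v ⊗ (w ⊗ ~~(w ∨ w)) = max(0, 0.949 + 0.000 − 1) = max(0, -0.051) = 0.000
~w = 1 − 0.190 = 0.810
v → ~w = min(1, 1 − 0.949 + 0.810) = min(1, 0.861) = 0.861
(v ⊗ (w ⊗ ~~(w ∨ w))) ↔ (v → ~w) = 1 − |0.000 − 0.861| = 1 − 0.861 = 0.139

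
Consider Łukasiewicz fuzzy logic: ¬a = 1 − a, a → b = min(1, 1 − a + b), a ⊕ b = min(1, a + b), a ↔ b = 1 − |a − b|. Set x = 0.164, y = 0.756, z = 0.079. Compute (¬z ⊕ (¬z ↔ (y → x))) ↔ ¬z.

0.921

¬z = 1 − 0.079 = 0.921
y → x = min(1, 1 − 0.756 + 0.164) = min(1, 0.408) = 0.408
¬z ↔ (y → x) = 1 − |0.921 − 0.408| = 1 − 0.513 = 0.487
¬z ⊕ (¬z ↔ (y → x)) = min(1, 0.921 + 0.487) = min(1, 1.408) = 1.000
(¬z ⊕ (¬z ↔ (y → x))) ↔ ¬z = 1 − |1.000 − 0.921| = 1 − 0.079 = 0.921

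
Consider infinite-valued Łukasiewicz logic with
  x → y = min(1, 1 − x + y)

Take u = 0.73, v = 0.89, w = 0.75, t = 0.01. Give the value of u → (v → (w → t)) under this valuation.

0.64

w → t = min(1, 1 − 0.75 + 0.01) = min(1, 0.26) = 0.26
v → (w → t) = min(1, 1 − 0.89 + 0.26) = min(1, 0.37) = 0.37
u → (v → (w → t)) = min(1, 1 − 0.73 + 0.37) = min(1, 0.64) = 0.64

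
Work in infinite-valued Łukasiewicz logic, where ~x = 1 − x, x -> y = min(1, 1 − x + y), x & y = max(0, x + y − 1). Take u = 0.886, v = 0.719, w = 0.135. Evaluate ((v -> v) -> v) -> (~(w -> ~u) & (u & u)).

v -> v = min(1, 1 − 0.719 + 0.719) = min(1, 1.000) = 1.000
(v -> v) -> v = min(1, 1 − 1.000 + 0.719) = min(1, 0.719) = 0.719
~u = 1 − 0.886 = 0.114
w -> ~u = min(1, 1 − 0.135 + 0.114) = min(1, 0.979) = 0.979
~(w -> ~u) = 1 − 0.979 = 0.021
u & u = max(0, 0.886 + 0.886 − 1) = max(0, 0.772) = 0.772
~(w -> ~u) & (u & u) = max(0, 0.021 + 0.772 − 1) = max(0, -0.207) = 0.000
((v -> v) -> v) -> (~(w -> ~u) & (u & u)) = min(1, 1 − 0.719 + 0.000) = min(1, 0.281) = 0.281

0.281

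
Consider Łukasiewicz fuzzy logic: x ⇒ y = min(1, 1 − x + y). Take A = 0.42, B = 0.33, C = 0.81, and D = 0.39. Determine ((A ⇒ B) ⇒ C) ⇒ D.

A ⇒ B = min(1, 1 − 0.42 + 0.33) = min(1, 0.91) = 0.91
(A ⇒ B) ⇒ C = min(1, 1 − 0.91 + 0.81) = min(1, 0.90) = 0.90
((A ⇒ B) ⇒ C) ⇒ D = min(1, 1 − 0.90 + 0.39) = min(1, 0.49) = 0.49

0.49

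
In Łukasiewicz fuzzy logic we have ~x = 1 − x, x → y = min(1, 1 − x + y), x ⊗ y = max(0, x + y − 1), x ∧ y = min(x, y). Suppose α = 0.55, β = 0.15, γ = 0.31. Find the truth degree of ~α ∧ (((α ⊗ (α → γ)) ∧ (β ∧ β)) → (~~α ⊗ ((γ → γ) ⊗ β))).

0.45

~α = 1 − 0.55 = 0.45
α → γ = min(1, 1 − 0.55 + 0.31) = min(1, 0.76) = 0.76
α ⊗ (α → γ) = max(0, 0.55 + 0.76 − 1) = max(0, 0.31) = 0.31
β ∧ β = min(0.15, 0.15) = 0.15
(α ⊗ (α → γ)) ∧ (β ∧ β) = min(0.31, 0.15) = 0.15
~~α = 1 − 0.45 = 0.55
γ → γ = min(1, 1 − 0.31 + 0.31) = min(1, 1.00) = 1.00
(γ → γ) ⊗ β = max(0, 1.00 + 0.15 − 1) = max(0, 0.15) = 0.15
~~α ⊗ ((γ → γ) ⊗ β) = max(0, 0.55 + 0.15 − 1) = max(0, -0.30) = 0.00
((α ⊗ (α → γ)) ∧ (β ∧ β)) → (~~α ⊗ ((γ → γ) ⊗ β)) = min(1, 1 − 0.15 + 0.00) = min(1, 0.85) = 0.85
~α ∧ (((α ⊗ (α → γ)) ∧ (β ∧ β)) → (~~α ⊗ ((γ → γ) ⊗ β))) = min(0.45, 0.85) = 0.45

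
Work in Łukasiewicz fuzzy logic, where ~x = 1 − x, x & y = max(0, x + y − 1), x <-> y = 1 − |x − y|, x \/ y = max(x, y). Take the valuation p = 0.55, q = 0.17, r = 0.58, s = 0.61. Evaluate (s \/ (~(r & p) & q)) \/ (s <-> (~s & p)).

0.61

r & p = max(0, 0.58 + 0.55 − 1) = max(0, 0.13) = 0.13
~(r & p) = 1 − 0.13 = 0.87
~(r & p) & q = max(0, 0.87 + 0.17 − 1) = max(0, 0.04) = 0.04
s \/ (~(r & p) & q) = max(0.61, 0.04) = 0.61
~s = 1 − 0.61 = 0.39
~s & p = max(0, 0.39 + 0.55 − 1) = max(0, -0.06) = 0.00
s <-> (~s & p) = 1 − |0.61 − 0.00| = 1 − 0.61 = 0.39
(s \/ (~(r & p) & q)) \/ (s <-> (~s & p)) = max(0.61, 0.39) = 0.61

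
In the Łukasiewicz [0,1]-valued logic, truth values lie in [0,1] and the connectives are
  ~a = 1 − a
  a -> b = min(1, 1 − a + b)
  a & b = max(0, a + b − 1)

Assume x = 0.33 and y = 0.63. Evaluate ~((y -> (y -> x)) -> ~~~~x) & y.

0.30

y -> x = min(1, 1 − 0.63 + 0.33) = min(1, 0.70) = 0.70
y -> (y -> x) = min(1, 1 − 0.63 + 0.70) = min(1, 1.07) = 1.00
~x = 1 − 0.33 = 0.67
~~x = 1 − 0.67 = 0.33
~~~x = 1 − 0.33 = 0.67
~~~~x = 1 − 0.67 = 0.33
(y -> (y -> x)) -> ~~~~x = min(1, 1 − 1.00 + 0.33) = min(1, 0.33) = 0.33
~((y -> (y -> x)) -> ~~~~x) = 1 − 0.33 = 0.67
~((y -> (y -> x)) -> ~~~~x) & y = max(0, 0.67 + 0.63 − 1) = max(0, 0.30) = 0.30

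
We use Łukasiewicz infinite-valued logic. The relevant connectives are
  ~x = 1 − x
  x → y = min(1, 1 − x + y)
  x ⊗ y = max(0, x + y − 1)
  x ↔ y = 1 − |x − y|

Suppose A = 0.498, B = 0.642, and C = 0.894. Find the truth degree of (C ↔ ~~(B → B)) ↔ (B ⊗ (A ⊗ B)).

0.106

B → B = min(1, 1 − 0.642 + 0.642) = min(1, 1.000) = 1.000
~(B → B) = 1 − 1.000 = 0.000
~~(B → B) = 1 − 0.000 = 1.000
C ↔ ~~(B → B) = 1 − |0.894 − 1.000| = 1 − 0.106 = 0.894
A ⊗ B = max(0, 0.498 + 0.642 − 1) = max(0, 0.140) = 0.140
B ⊗ (A ⊗ B) = max(0, 0.642 + 0.140 − 1) = max(0, -0.218) = 0.000
(C ↔ ~~(B → B)) ↔ (B ⊗ (A ⊗ B)) = 1 − |0.894 − 0.000| = 1 − 0.894 = 0.106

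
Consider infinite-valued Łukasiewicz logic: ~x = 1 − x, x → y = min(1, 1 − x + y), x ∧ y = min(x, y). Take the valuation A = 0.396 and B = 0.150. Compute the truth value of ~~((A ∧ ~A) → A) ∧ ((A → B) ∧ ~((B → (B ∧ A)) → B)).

~A = 1 − 0.396 = 0.604
A ∧ ~A = min(0.396, 0.604) = 0.396
(A ∧ ~A) → A = min(1, 1 − 0.396 + 0.396) = min(1, 1.000) = 1.000
~((A ∧ ~A) → A) = 1 − 1.000 = 0.000
~~((A ∧ ~A) → A) = 1 − 0.000 = 1.000
A → B = min(1, 1 − 0.396 + 0.150) = min(1, 0.754) = 0.754
B ∧ A = min(0.150, 0.396) = 0.150
B → (B ∧ A) = min(1, 1 − 0.150 + 0.150) = min(1, 1.000) = 1.000
(B → (B ∧ A)) → B = min(1, 1 − 1.000 + 0.150) = min(1, 0.150) = 0.150
~((B → (B ∧ A)) → B) = 1 − 0.150 = 0.850
(A → B) ∧ ~((B → (B ∧ A)) → B) = min(0.754, 0.850) = 0.754
~~((A ∧ ~A) → A) ∧ ((A → B) ∧ ~((B → (B ∧ A)) → B)) = min(1.000, 0.754) = 0.754

0.754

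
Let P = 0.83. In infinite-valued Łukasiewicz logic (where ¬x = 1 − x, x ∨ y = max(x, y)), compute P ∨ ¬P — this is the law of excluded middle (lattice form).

¬P = 1 − 0.83 = 0.17
P ∨ ¬P = max(0.83, 0.17) = 0.83
(The value 0.83 < 1 shows this instance is not satisfied; not a Ł∞-tautology — its value is max(a, 1−a).)

0.83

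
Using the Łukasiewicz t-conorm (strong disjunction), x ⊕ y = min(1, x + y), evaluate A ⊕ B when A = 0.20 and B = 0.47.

A ⊕ B = min(1, 0.20 + 0.47) = min(1, 0.67) = 0.67
For comparison, the Gödel t-conorm max(x, y) would give 0.47.

0.67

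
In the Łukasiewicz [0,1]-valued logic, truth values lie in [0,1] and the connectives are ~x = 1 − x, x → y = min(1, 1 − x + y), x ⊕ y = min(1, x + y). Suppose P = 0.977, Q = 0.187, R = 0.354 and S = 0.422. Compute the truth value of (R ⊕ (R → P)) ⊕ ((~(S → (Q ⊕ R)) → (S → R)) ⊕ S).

1.000

R → P = min(1, 1 − 0.354 + 0.977) = min(1, 1.623) = 1.000
R ⊕ (R → P) = min(1, 0.354 + 1.000) = min(1, 1.354) = 1.000
Q ⊕ R = min(1, 0.187 + 0.354) = min(1, 0.541) = 0.541
S → (Q ⊕ R) = min(1, 1 − 0.422 + 0.541) = min(1, 1.119) = 1.000
~(S → (Q ⊕ R)) = 1 − 1.000 = 0.000
S → R = min(1, 1 − 0.422 + 0.354) = min(1, 0.932) = 0.932
~(S → (Q ⊕ R)) → (S → R) = min(1, 1 − 0.000 + 0.932) = min(1, 1.932) = 1.000
(~(S → (Q ⊕ R)) → (S → R)) ⊕ S = min(1, 1.000 + 0.422) = min(1, 1.422) = 1.000
(R ⊕ (R → P)) ⊕ ((~(S → (Q ⊕ R)) → (S → R)) ⊕ S) = min(1, 1.000 + 1.000) = min(1, 2.000) = 1.000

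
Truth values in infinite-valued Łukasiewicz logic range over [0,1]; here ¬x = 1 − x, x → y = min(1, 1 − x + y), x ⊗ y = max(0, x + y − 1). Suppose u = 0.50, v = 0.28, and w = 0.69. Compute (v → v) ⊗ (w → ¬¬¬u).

0.81

v → v = min(1, 1 − 0.28 + 0.28) = min(1, 1.00) = 1.00
¬u = 1 − 0.50 = 0.50
¬¬u = 1 − 0.50 = 0.50
¬¬¬u = 1 − 0.50 = 0.50
w → ¬¬¬u = min(1, 1 − 0.69 + 0.50) = min(1, 0.81) = 0.81
(v → v) ⊗ (w → ¬¬¬u) = max(0, 1.00 + 0.81 − 1) = max(0, 0.81) = 0.81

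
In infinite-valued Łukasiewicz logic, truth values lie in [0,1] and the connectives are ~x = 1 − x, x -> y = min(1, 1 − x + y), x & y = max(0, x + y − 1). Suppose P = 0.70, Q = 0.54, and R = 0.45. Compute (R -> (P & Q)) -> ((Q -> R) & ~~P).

P & Q = max(0, 0.70 + 0.54 − 1) = max(0, 0.24) = 0.24
R -> (P & Q) = min(1, 1 − 0.45 + 0.24) = min(1, 0.79) = 0.79
Q -> R = min(1, 1 − 0.54 + 0.45) = min(1, 0.91) = 0.91
~P = 1 − 0.70 = 0.30
~~P = 1 − 0.30 = 0.70
(Q -> R) & ~~P = max(0, 0.91 + 0.70 − 1) = max(0, 0.61) = 0.61
(R -> (P & Q)) -> ((Q -> R) & ~~P) = min(1, 1 − 0.79 + 0.61) = min(1, 0.82) = 0.82

0.82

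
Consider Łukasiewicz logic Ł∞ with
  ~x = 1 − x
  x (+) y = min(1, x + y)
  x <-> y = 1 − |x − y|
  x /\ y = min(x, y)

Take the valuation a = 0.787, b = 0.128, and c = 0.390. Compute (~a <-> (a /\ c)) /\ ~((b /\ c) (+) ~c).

~a = 1 − 0.787 = 0.213
a /\ c = min(0.787, 0.390) = 0.390
~a <-> (a /\ c) = 1 − |0.213 − 0.390| = 1 − 0.177 = 0.823
b /\ c = min(0.128, 0.390) = 0.128
~c = 1 − 0.390 = 0.610
(b /\ c) (+) ~c = min(1, 0.128 + 0.610) = min(1, 0.738) = 0.738
~((b /\ c) (+) ~c) = 1 − 0.738 = 0.262
(~a <-> (a /\ c)) /\ ~((b /\ c) (+) ~c) = min(0.823, 0.262) = 0.262

0.262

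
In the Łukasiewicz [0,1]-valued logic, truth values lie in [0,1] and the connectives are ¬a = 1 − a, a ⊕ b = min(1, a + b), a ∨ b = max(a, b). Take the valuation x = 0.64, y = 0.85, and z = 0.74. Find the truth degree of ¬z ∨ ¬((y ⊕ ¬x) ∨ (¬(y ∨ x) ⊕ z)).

¬z = 1 − 0.74 = 0.26
¬x = 1 − 0.64 = 0.36
y ⊕ ¬x = min(1, 0.85 + 0.36) = min(1, 1.21) = 1.00
y ∨ x = max(0.85, 0.64) = 0.85
¬(y ∨ x) = 1 − 0.85 = 0.15
¬(y ∨ x) ⊕ z = min(1, 0.15 + 0.74) = min(1, 0.89) = 0.89
(y ⊕ ¬x) ∨ (¬(y ∨ x) ⊕ z) = max(1.00, 0.89) = 1.00
¬((y ⊕ ¬x) ∨ (¬(y ∨ x) ⊕ z)) = 1 − 1.00 = 0.00
¬z ∨ ¬((y ⊕ ¬x) ∨ (¬(y ∨ x) ⊕ z)) = max(0.26, 0.00) = 0.26

0.26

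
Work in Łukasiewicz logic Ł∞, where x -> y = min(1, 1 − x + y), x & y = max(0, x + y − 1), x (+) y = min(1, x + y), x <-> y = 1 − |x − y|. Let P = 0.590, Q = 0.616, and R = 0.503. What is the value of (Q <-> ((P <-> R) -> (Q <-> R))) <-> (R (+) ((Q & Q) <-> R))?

P <-> R = 1 − |0.590 − 0.503| = 1 − 0.087 = 0.913
Q <-> R = 1 − |0.616 − 0.503| = 1 − 0.113 = 0.887
(P <-> R) -> (Q <-> R) = min(1, 1 − 0.913 + 0.887) = min(1, 0.974) = 0.974
Q <-> ((P <-> R) -> (Q <-> R)) = 1 − |0.616 − 0.974| = 1 − 0.358 = 0.642
Q & Q = max(0, 0.616 + 0.616 − 1) = max(0, 0.232) = 0.232
(Q & Q) <-> R = 1 − |0.232 − 0.503| = 1 − 0.271 = 0.729
R (+) ((Q & Q) <-> R) = min(1, 0.503 + 0.729) = min(1, 1.232) = 1.000
(Q <-> ((P <-> R) -> (Q <-> R))) <-> (R (+) ((Q & Q) <-> R)) = 1 − |0.642 − 1.000| = 1 − 0.358 = 0.642

0.642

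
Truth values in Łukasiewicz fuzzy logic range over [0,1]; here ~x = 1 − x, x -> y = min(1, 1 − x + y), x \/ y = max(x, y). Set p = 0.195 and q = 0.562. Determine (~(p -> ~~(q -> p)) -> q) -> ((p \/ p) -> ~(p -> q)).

0.805

q -> p = min(1, 1 − 0.562 + 0.195) = min(1, 0.633) = 0.633
~(q -> p) = 1 − 0.633 = 0.367
~~(q -> p) = 1 − 0.367 = 0.633
p -> ~~(q -> p) = min(1, 1 − 0.195 + 0.633) = min(1, 1.438) = 1.000
~(p -> ~~(q -> p)) = 1 − 1.000 = 0.000
~(p -> ~~(q -> p)) -> q = min(1, 1 − 0.000 + 0.562) = min(1, 1.562) = 1.000
p \/ p = max(0.195, 0.195) = 0.195
p -> q = min(1, 1 − 0.195 + 0.562) = min(1, 1.367) = 1.000
~(p -> q) = 1 − 1.000 = 0.000
(p \/ p) -> ~(p -> q) = min(1, 1 − 0.195 + 0.000) = min(1, 0.805) = 0.805
(~(p -> ~~(q -> p)) -> q) -> ((p \/ p) -> ~(p -> q)) = min(1, 1 − 1.000 + 0.805) = min(1, 0.805) = 0.805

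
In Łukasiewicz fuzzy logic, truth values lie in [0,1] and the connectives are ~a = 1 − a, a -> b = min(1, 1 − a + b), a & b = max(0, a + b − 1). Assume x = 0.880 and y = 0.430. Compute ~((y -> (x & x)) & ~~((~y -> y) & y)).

x & x = max(0, 0.880 + 0.880 − 1) = max(0, 0.760) = 0.760
y -> (x & x) = min(1, 1 − 0.430 + 0.760) = min(1, 1.330) = 1.000
~y = 1 − 0.430 = 0.570
~y -> y = min(1, 1 − 0.570 + 0.430) = min(1, 0.860) = 0.860
(~y -> y) & y = max(0, 0.860 + 0.430 − 1) = max(0, 0.290) = 0.290
~((~y -> y) & y) = 1 − 0.290 = 0.710
~~((~y -> y) & y) = 1 − 0.710 = 0.290
(y -> (x & x)) & ~~((~y -> y) & y) = max(0, 1.000 + 0.290 − 1) = max(0, 0.290) = 0.290
~((y -> (x & x)) & ~~((~y -> y) & y)) = 1 − 0.290 = 0.710

0.710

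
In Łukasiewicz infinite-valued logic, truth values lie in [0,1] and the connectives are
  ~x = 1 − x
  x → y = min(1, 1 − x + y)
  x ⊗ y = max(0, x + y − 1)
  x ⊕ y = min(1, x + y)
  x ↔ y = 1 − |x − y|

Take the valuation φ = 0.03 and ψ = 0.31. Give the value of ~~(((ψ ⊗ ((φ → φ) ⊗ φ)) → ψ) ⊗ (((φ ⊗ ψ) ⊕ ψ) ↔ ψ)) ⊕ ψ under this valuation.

φ → φ = min(1, 1 − 0.03 + 0.03) = min(1, 1.00) = 1.00
(φ → φ) ⊗ φ = max(0, 1.00 + 0.03 − 1) = max(0, 0.03) = 0.03
ψ ⊗ ((φ → φ) ⊗ φ) = max(0, 0.31 + 0.03 − 1) = max(0, -0.66) = 0.00
(ψ ⊗ ((φ → φ) ⊗ φ)) → ψ = min(1, 1 − 0.00 + 0.31) = min(1, 1.31) = 1.00
φ ⊗ ψ = max(0, 0.03 + 0.31 − 1) = max(0, -0.66) = 0.00
(φ ⊗ ψ) ⊕ ψ = min(1, 0.00 + 0.31) = min(1, 0.31) = 0.31
((φ ⊗ ψ) ⊕ ψ) ↔ ψ = 1 − |0.31 − 0.31| = 1 − 0.00 = 1.00
((ψ ⊗ ((φ → φ) ⊗ φ)) → ψ) ⊗ (((φ ⊗ ψ) ⊕ ψ) ↔ ψ) = max(0, 1.00 + 1.00 − 1) = max(0, 1.00) = 1.00
~(((ψ ⊗ ((φ → φ) ⊗ φ)) → ψ) ⊗ (((φ ⊗ ψ) ⊕ ψ) ↔ ψ)) = 1 − 1.00 = 0.00
~~(((ψ ⊗ ((φ → φ) ⊗ φ)) → ψ) ⊗ (((φ ⊗ ψ) ⊕ ψ) ↔ ψ)) = 1 − 0.00 = 1.00
~~(((ψ ⊗ ((φ → φ) ⊗ φ)) → ψ) ⊗ (((φ ⊗ ψ) ⊕ ψ) ↔ ψ)) ⊕ ψ = min(1, 1.00 + 0.31) = min(1, 1.31) = 1.00

1.00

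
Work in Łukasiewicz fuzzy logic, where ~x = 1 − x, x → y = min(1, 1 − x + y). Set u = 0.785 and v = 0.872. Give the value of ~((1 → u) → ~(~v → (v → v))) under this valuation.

0.785

1 → u = min(1, 1 − 1.000 + 0.785) = min(1, 0.785) = 0.785
~v = 1 − 0.872 = 0.128
v → v = min(1, 1 − 0.872 + 0.872) = min(1, 1.000) = 1.000
~v → (v → v) = min(1, 1 − 0.128 + 1.000) = min(1, 1.872) = 1.000
~(~v → (v → v)) = 1 − 1.000 = 0.000
(1 → u) → ~(~v → (v → v)) = min(1, 1 − 0.785 + 0.000) = min(1, 0.215) = 0.215
~((1 → u) → ~(~v → (v → v))) = 1 − 0.215 = 0.785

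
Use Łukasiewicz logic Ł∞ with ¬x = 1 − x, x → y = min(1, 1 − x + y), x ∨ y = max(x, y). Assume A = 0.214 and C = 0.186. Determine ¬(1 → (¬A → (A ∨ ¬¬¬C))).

0.000

¬A = 1 − 0.214 = 0.786
¬C = 1 − 0.186 = 0.814
¬¬C = 1 − 0.814 = 0.186
¬¬¬C = 1 − 0.186 = 0.814
A ∨ ¬¬¬C = max(0.214, 0.814) = 0.814
¬A → (A ∨ ¬¬¬C) = min(1, 1 − 0.786 + 0.814) = min(1, 1.028) = 1.000
1 → (¬A → (A ∨ ¬¬¬C)) = min(1, 1 − 1.000 + 1.000) = min(1, 1.000) = 1.000
¬(1 → (¬A → (A ∨ ¬¬¬C))) = 1 − 1.000 = 0.000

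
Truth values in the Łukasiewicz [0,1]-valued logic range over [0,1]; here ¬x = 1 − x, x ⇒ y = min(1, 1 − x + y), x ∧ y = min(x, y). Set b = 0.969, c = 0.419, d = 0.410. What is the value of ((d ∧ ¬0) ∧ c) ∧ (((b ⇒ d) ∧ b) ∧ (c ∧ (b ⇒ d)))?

0.410

¬0 = 1 − 0.000 = 1.000
d ∧ ¬0 = min(0.410, 1.000) = 0.410
(d ∧ ¬0) ∧ c = min(0.410, 0.419) = 0.410
b ⇒ d = min(1, 1 − 0.969 + 0.410) = min(1, 0.441) = 0.441
(b ⇒ d) ∧ b = min(0.441, 0.969) = 0.441
c ∧ (b ⇒ d) = min(0.419, 0.441) = 0.419
((b ⇒ d) ∧ b) ∧ (c ∧ (b ⇒ d)) = min(0.441, 0.419) = 0.419
((d ∧ ¬0) ∧ c) ∧ (((b ⇒ d) ∧ b) ∧ (c ∧ (b ⇒ d))) = min(0.410, 0.419) = 0.410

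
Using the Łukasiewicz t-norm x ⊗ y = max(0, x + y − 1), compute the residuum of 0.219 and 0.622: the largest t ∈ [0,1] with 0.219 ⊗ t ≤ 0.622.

The residuum of the Łukasiewicz t-norm gives the supremum: min(1, 1 − 0.219 + 0.622).
1 − 0.219 + 0.622 = 1.403, so t = min(1, 1.403) = 1.000.
Check: 0.219 ⊗ 1.000 = max(0, 0.219) = 0.219 ≤ 0.622.

1.000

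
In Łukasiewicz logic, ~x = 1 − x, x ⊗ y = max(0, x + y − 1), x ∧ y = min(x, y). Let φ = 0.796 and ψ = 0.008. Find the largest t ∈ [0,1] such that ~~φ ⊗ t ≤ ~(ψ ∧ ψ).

1.000

~φ = 1 − 0.796 = 0.204
~~φ = 1 − 0.204 = 0.796
So the left factor is ~~φ = 0.796.
ψ ∧ ψ = min(0.008, 0.008) = 0.008
~(ψ ∧ ψ) = 1 − 0.008 = 0.992
So the right-hand bound is ~(ψ ∧ ψ) = 0.992.
The residuum of the Łukasiewicz t-norm gives the supremum: min(1, 1 − 0.796 + 0.992).
1 − 0.796 + 0.992 = 1.196, so t = min(1, 1.196) = 1.000.
Check: 0.796 ⊗ 1.000 = max(0, 0.796) = 0.796 ≤ 0.992.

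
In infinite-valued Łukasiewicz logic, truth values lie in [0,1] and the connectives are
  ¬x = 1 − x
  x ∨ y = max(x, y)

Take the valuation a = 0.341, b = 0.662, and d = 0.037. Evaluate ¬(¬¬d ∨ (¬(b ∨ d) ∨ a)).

0.659

¬d = 1 − 0.037 = 0.963
¬¬d = 1 − 0.963 = 0.037
b ∨ d = max(0.662, 0.037) = 0.662
¬(b ∨ d) = 1 − 0.662 = 0.338
¬(b ∨ d) ∨ a = max(0.338, 0.341) = 0.341
¬¬d ∨ (¬(b ∨ d) ∨ a) = max(0.037, 0.341) = 0.341
¬(¬¬d ∨ (¬(b ∨ d) ∨ a)) = 1 − 0.341 = 0.659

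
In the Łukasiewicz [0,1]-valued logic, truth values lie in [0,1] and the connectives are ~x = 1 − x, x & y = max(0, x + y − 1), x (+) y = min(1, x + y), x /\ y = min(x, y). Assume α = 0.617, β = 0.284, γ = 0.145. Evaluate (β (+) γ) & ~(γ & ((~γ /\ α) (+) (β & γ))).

0.429

β (+) γ = min(1, 0.284 + 0.145) = min(1, 0.429) = 0.429
~γ = 1 − 0.145 = 0.855
~γ /\ α = min(0.855, 0.617) = 0.617
β & γ = max(0, 0.284 + 0.145 − 1) = max(0, -0.571) = 0.000
(~γ /\ α) (+) (β & γ) = min(1, 0.617 + 0.000) = min(1, 0.617) = 0.617
γ & ((~γ /\ α) (+) (β & γ)) = max(0, 0.145 + 0.617 − 1) = max(0, -0.238) = 0.000
~(γ & ((~γ /\ α) (+) (β & γ))) = 1 − 0.000 = 1.000
(β (+) γ) & ~(γ & ((~γ /\ α) (+) (β & γ))) = max(0, 0.429 + 1.000 − 1) = max(0, 0.429) = 0.429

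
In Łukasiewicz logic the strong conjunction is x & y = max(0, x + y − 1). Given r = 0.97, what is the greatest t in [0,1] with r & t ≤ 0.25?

0.28

The residuum of the Łukasiewicz t-norm gives the supremum: min(1, 1 − 0.97 + 0.25).
1 − 0.97 + 0.25 = 0.28, so t = min(1, 0.28) = 0.28.
Check: 0.97 & 0.28 = max(0, 0.25) = 0.25 ≤ 0.25.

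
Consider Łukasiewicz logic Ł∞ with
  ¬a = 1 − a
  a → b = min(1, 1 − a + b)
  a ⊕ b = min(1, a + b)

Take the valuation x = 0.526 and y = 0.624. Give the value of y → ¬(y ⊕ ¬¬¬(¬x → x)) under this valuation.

¬x = 1 − 0.526 = 0.474
¬x → x = min(1, 1 − 0.474 + 0.526) = min(1, 1.052) = 1.000
¬(¬x → x) = 1 − 1.000 = 0.000
¬¬(¬x → x) = 1 − 0.000 = 1.000
¬¬¬(¬x → x) = 1 − 1.000 = 0.000
y ⊕ ¬¬¬(¬x → x) = min(1, 0.624 + 0.000) = min(1, 0.624) = 0.624
¬(y ⊕ ¬¬¬(¬x → x)) = 1 − 0.624 = 0.376
y → ¬(y ⊕ ¬¬¬(¬x → x)) = min(1, 1 − 0.624 + 0.376) = min(1, 0.752) = 0.752

0.752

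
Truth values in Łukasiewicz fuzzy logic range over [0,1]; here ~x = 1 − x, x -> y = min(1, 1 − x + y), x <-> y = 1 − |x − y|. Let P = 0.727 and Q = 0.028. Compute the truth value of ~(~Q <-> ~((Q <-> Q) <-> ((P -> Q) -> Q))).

0.699

~Q = 1 − 0.028 = 0.972
Q <-> Q = 1 − |0.028 − 0.028| = 1 − 0.000 = 1.000
P -> Q = min(1, 1 − 0.727 + 0.028) = min(1, 0.301) = 0.301
(P -> Q) -> Q = min(1, 1 − 0.301 + 0.028) = min(1, 0.727) = 0.727
(Q <-> Q) <-> ((P -> Q) -> Q) = 1 − |1.000 − 0.727| = 1 − 0.273 = 0.727
~((Q <-> Q) <-> ((P -> Q) -> Q)) = 1 − 0.727 = 0.273
~Q <-> ~((Q <-> Q) <-> ((P -> Q) -> Q)) = 1 − |0.972 − 0.273| = 1 − 0.699 = 0.301
~(~Q <-> ~((Q <-> Q) <-> ((P -> Q) -> Q))) = 1 − 0.301 = 0.699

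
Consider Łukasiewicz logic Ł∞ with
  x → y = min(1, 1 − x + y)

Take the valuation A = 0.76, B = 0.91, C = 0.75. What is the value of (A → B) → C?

0.75

A → B = min(1, 1 − 0.76 + 0.91) = min(1, 1.15) = 1.00
(A → B) → C = min(1, 1 − 1.00 + 0.75) = min(1, 0.75) = 0.75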